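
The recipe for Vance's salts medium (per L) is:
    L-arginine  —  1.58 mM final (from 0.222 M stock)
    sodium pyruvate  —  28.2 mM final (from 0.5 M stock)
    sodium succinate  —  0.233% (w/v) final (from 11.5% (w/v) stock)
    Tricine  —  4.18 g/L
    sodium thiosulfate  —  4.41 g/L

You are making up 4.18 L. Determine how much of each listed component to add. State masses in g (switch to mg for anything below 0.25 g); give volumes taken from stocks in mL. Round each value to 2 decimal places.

L-arginine 29.75 mL; sodium pyruvate 235.75 mL; sodium succinate 84.69 mL; Tricine 17.47 g; sodium thiosulfate 18.43 g

Working volume: 4.18 L.
L-arginine: V = C2·V2/C1 = 1.58 mM × 4180 mL ÷ 222 mM = 29.75 mL
sodium pyruvate: dilute stock: 28.2 mM × 4180 mL ÷ 500 mM = 235.75 mL
sodium succinate: V = C2·V2/C1 = 0.233% ÷ 11.5% × 4180 mL = 84.69 mL
Tricine: 4.18 g/L × 4.18 L = 17.47 g
sodium thiosulfate: 4.41 g/L × 4.18 L = 18.43 g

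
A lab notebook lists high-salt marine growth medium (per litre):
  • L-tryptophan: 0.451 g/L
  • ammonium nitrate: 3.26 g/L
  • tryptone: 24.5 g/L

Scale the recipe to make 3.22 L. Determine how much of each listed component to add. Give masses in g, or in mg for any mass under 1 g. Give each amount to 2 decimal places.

Working volume: 3.22 L.
L-tryptophan: 0.451 g/L × 3.22 L = 1.45 g
ammonium nitrate: 3.26 g/L × 3.22 L = 10.50 g
tryptone: 24.5 g/L × 3.22 L = 78.89 g

L-tryptophan 1.45 g; ammonium nitrate 10.50 g; tryptone 78.89 g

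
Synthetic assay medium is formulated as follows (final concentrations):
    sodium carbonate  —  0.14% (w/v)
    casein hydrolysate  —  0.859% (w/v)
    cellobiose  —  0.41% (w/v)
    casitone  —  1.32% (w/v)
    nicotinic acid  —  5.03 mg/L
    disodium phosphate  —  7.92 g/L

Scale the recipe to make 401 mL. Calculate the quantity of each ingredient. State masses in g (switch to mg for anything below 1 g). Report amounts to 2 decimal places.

sodium carbonate 561.40 mg; casein hydrolysate 3.44 g; cellobiose 1.64 g; casitone 5.29 g; nicotinic acid 2.02 mg; disodium phosphate 3.18 g

Working volume: 401 mL = 0.401 L.
sodium carbonate: 0.14% w/v = 1.4 g/L → 1.4 × 0.401 L = 0.5614 g = 561.40 mg
casein hydrolysate: 0.859% w/v = 8.59 g/L → 8.59 × 0.401 L = 3.44 g
cellobiose: 0.41 g per 100 mL × 401 mL ÷ 100 = 1.64 g
casitone: 1.32 g per 100 mL × 401 mL ÷ 100 = 5.29 g
nicotinic acid: 5.03 mg/L × 0.401 L = 2.02 mg
disodium phosphate: 7.92 g/L × 0.401 L = 3.18 g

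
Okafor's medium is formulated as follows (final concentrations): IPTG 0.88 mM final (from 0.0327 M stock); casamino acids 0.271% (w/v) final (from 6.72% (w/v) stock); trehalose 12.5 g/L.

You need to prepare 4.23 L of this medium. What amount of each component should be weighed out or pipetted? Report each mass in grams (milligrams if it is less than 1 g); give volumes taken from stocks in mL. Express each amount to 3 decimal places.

Scale factor relative to 1 L: 4.23.
IPTG: V = C2·V2/C1 = 0.88 mM × 4230 mL ÷ 32.7 mM = 113.835 mL
casamino acids: C1V1 = C2V2 → 0.271% ÷ 6.72% × 4230 mL = 170.585 mL
trehalose: 12.5 g/L × 4.23 L = 52.875 g

IPTG 113.835 mL; casamino acids 170.585 mL; trehalose 52.875 g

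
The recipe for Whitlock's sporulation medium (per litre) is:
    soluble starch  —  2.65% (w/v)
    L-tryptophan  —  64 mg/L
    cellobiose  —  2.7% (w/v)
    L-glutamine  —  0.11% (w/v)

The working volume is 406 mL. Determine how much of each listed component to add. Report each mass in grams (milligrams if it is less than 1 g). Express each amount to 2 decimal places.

Working volume: 406 mL = 0.406 L.
soluble starch: 2.65 g per 100 mL × 406 mL ÷ 100 = 10.76 g
L-tryptophan: 64 mg/L × 0.406 L = 25.98 mg
cellobiose: 2.7 g per 100 mL × 406 mL ÷ 100 = 10.96 g
L-glutamine: 0.11% w/v = 1.1 g/L → 1.1 × 0.406 L = 0.4466 g = 446.60 mg

soluble starch 10.76 g; L-tryptophan 25.98 mg; cellobiose 10.96 g; L-glutamine 446.60 mg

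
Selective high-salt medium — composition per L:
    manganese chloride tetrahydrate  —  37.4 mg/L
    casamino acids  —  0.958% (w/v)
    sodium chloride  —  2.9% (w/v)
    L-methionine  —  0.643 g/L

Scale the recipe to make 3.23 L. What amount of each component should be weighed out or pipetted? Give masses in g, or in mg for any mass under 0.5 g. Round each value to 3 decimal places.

Scale factor relative to 1 L: 3.23.
manganese chloride tetrahydrate: 37.4 mg/L × 3.23 L = 120.802 mg
casamino acids: 0.958 g per 100 mL × 3230 mL ÷ 100 = 30.943 g
sodium chloride: 2.9% w/v = 29 g/L → 29 × 3.23 L = 93.670 g
L-methionine: 0.643 g/L × 3.23 L = 2.077 g

manganese chloride tetrahydrate 120.802 mg; casamino acids 30.943 g; sodium chloride 93.670 g; L-methionine 2.077 g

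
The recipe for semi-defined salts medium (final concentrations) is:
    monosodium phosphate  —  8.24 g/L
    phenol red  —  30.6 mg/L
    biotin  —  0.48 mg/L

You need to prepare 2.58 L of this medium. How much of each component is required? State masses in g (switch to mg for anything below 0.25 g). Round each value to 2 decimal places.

Working volume: 2.58 L.
monosodium phosphate: 8.24 g/L × 2.58 L = 21.26 g
phenol red: 30.6 mg/L × 2.58 L = 78.95 mg
biotin: 0.48 mg/L × 2.58 L = 1.24 mg

monosodium phosphate 21.26 g; phenol red 78.95 mg; biotin 1.24 mg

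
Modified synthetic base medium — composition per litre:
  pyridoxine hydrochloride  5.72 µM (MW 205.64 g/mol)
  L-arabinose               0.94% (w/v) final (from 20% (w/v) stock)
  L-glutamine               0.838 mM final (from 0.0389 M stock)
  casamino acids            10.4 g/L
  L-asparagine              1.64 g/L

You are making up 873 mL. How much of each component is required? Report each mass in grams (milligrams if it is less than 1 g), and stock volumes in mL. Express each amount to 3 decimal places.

Target volume = 873 mL = 0.873 L.
pyridoxine hydrochloride: 5.72 µmol/L × 205.64 g/mol × 0.873 L ÷ 1000 = 1.027 mg
L-arabinose: dilute stock: 0.94% ÷ 20% × 873 mL = 41.031 mL
L-glutamine: V = C2·V2/C1 = 0.838 mM × 873 mL ÷ 38.9 mM = 18.807 mL
casamino acids: 10.4 g/L × 0.873 L = 9.079 g
L-asparagine: 1.64 g/L × 0.873 L = 1.432 g

pyridoxine hydrochloride 1.027 mg; L-arabinose 41.031 mL; L-glutamine 18.807 mL; casamino acids 9.079 g; L-asparagine 1.432 g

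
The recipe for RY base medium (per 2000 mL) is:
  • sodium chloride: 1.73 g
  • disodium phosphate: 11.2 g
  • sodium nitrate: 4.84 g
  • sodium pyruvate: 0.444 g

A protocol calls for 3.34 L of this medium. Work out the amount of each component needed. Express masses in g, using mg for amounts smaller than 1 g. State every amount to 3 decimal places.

sodium chloride 2.889 g; disodium phosphate 18.704 g; sodium nitrate 8.083 g; sodium pyruvate 741.480 mg

Scale factor = 3340 mL / 2000 mL = 1.67.
sodium chloride: 1.73 g × (3340 mL / 2000 mL) = 2.889 g
disodium phosphate: 11.2 g × (3340 mL / 2000 mL) = 18.704 g
sodium nitrate: 4.84 g × (3340 mL / 2000 mL) = 8.083 g
sodium pyruvate: 0.444 g × (3340 mL / 2000 mL) = 0.74148 g = 741.480 mg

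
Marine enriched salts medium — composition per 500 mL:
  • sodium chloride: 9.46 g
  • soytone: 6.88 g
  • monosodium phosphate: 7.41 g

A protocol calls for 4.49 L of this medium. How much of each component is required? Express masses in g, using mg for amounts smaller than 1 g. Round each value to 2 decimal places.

sodium chloride 84.95 g; soytone 61.78 g; monosodium phosphate 66.54 g

Scale factor = 4490 mL / 500 mL = 8.98.
sodium chloride: 9.46 g × (4490 mL / 500 mL) = 84.95 g
soytone: 6.88 g × (4490 mL / 500 mL) = 61.78 g
monosodium phosphate: 7.41 g × (4490 mL / 500 mL) = 66.54 g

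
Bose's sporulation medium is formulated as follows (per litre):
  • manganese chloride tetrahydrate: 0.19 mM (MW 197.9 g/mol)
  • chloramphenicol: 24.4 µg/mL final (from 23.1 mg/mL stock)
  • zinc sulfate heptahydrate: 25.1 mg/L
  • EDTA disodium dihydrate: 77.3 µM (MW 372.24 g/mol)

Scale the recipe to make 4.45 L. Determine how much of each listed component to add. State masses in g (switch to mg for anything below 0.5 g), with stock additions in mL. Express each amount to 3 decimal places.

manganese chloride tetrahydrate 167.324 mg; chloramphenicol 4.700 mL; zinc sulfate heptahydrate 111.695 mg; EDTA disodium dihydrate 128.045 mg

Working volume: 4.45 L.
manganese chloride tetrahydrate: 0.19 mmol/L × 197.9 mg/mmol × 4.45 L = 167.324 mg
chloramphenicol: V = C2·V2/C1 = 24.4 µg/mL × 4450 mL ÷ 23100 µg/mL = 4.700 mL
zinc sulfate heptahydrate: 25.1 mg/L × 4.45 L = 111.695 mg
EDTA disodium dihydrate: 77.3 µmol/L × 372.24 g/mol × 4.45 L ÷ 1000 = 128.045 mg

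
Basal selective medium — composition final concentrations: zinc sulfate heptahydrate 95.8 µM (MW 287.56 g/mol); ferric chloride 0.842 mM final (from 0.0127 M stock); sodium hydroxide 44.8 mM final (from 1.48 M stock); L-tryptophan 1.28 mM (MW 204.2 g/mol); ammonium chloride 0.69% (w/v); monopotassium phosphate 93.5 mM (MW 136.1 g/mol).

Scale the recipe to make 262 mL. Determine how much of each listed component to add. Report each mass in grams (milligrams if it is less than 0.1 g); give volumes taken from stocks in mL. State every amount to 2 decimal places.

Target volume = 262 mL = 0.262 L.
zinc sulfate heptahydrate: 95.8 µmol/L × 287.56 g/mol × 0.262 L ÷ 1000 = 7.22 mg
ferric chloride: C1V1 = C2V2 → 0.842 mM × 262 mL ÷ 12.7 mM = 17.37 mL
sodium hydroxide: dilute stock: 44.8 mM × 262 mL ÷ 1480 mM = 7.93 mL
L-tryptophan: 1.28 mmol/L × 204.2 mg/mmol × 0.262 L = 68.48 mg
ammonium chloride: 0.69% w/v = 6.9 g/L → 6.9 × 0.262 L = 1.81 g
monopotassium phosphate: 93.5 mmol/L × 136.1 g/mol × 0.262 L ÷ 1000 = 3.33 g

zinc sulfate heptahydrate 7.22 mg; ferric chloride 17.37 mL; sodium hydroxide 7.93 mL; L-tryptophan 68.48 mg; ammonium chloride 1.81 g; monopotassium phosphate 3.33 g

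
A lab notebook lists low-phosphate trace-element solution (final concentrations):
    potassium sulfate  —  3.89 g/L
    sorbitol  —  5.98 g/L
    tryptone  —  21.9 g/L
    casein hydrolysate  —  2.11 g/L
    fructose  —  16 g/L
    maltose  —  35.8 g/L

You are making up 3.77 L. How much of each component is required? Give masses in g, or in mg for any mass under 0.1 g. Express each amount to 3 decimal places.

Working volume: 3.77 L.
potassium sulfate: 3.89 g/L × 3.77 L = 14.665 g
sorbitol: 5.98 g/L × 3.77 L = 22.545 g
tryptone: 21.9 g/L × 3.77 L = 82.563 g
casein hydrolysate: 2.11 g/L × 3.77 L = 7.955 g
fructose: 16 g/L × 3.77 L = 60.320 g
maltose: 35.8 g/L × 3.77 L = 134.966 g

potassium sulfate 14.665 g; sorbitol 22.545 g; tryptone 82.563 g; casein hydrolysate 7.955 g; fructose 60.320 g; maltose 134.966 g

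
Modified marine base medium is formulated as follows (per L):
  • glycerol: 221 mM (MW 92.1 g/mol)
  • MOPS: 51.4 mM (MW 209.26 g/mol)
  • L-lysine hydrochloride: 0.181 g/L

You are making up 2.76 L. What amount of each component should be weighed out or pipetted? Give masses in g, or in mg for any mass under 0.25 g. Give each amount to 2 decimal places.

Working volume: 2.76 L.
glycerol: 221 mmol/L × 92.1 g/mol × 2.76 L ÷ 1000 = 56.18 g
MOPS: 51.4 mmol/L × 209.26 g/mol × 2.76 L ÷ 1000 = 29.69 g
L-lysine hydrochloride: 0.181 g/L × 2.76 L = 0.50 g

glycerol 56.18 g; MOPS 29.69 g; L-lysine hydrochloride 0.50 g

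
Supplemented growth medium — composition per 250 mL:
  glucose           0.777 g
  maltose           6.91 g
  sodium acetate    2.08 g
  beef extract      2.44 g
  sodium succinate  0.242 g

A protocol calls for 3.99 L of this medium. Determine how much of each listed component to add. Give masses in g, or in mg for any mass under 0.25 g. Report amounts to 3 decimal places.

glucose 12.401 g; maltose 110.284 g; sodium acetate 33.197 g; beef extract 38.942 g; sodium succinate 3.862 g

Ratio of target to recipe volume: 3990 / 250 = 15.96.
glucose: 0.777 g × (3990 mL / 250 mL) = 12.401 g
maltose: 6.91 g × (3990 mL / 250 mL) = 110.284 g
sodium acetate: 2.08 g × (3990 mL / 250 mL) = 33.197 g
beef extract: 2.44 g × (3990 mL / 250 mL) = 38.942 g
sodium succinate: 0.242 g × (3990 mL / 250 mL) = 3.862 g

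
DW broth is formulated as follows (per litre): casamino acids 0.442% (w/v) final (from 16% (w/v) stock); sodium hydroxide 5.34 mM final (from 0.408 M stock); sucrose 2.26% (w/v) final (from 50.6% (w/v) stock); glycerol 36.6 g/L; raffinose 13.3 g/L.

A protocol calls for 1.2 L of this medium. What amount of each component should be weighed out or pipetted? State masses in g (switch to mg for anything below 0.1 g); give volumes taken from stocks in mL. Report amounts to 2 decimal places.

casamino acids 33.15 mL; sodium hydroxide 15.71 mL; sucrose 53.60 mL; glycerol 43.92 g; raffinose 15.96 g

Working volume: 1.2 L.
casamino acids: dilute stock: 0.442% ÷ 16% × 1200 mL = 33.15 mL
sodium hydroxide: C1V1 = C2V2 → 5.34 mM × 1200 mL ÷ 408 mM = 15.71 mL
sucrose: V = C2·V2/C1 = 2.26% ÷ 50.6% × 1200 mL = 53.60 mL
glycerol: 36.6 g/L × 1.2 L = 43.92 g
raffinose: 13.3 g/L × 1.2 L = 15.96 g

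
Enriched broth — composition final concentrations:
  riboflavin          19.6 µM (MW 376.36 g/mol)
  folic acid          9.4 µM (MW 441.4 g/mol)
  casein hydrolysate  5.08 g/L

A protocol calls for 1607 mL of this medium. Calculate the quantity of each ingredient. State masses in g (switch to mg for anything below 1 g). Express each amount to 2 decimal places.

Scale factor relative to 1 L: 1.607.
riboflavin: 19.6 µmol/L × 376.36 g/mol × 1.607 L ÷ 1000 = 11.85 mg
folic acid: 9.4 µmol/L × 441.4 g/mol × 1.607 L ÷ 1000 = 6.67 mg
casein hydrolysate: 5.08 g/L × 1.607 L = 8.16 g

riboflavin 11.85 mg; folic acid 6.67 mg; casein hydrolysate 8.16 g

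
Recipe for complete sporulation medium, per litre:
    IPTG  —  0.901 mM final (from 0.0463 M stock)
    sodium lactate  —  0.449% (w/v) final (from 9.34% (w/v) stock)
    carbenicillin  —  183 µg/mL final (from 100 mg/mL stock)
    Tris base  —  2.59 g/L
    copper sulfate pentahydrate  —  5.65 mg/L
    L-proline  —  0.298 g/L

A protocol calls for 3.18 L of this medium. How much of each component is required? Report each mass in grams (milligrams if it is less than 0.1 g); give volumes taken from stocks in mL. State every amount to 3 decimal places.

Scale factor relative to 1 L: 3.18.
IPTG: V = C2·V2/C1 = 0.901 mM × 3180 mL ÷ 46.3 mM = 61.883 mL
sodium lactate: V = C2·V2/C1 = 0.449% ÷ 9.34% × 3180 mL = 152.872 mL
carbenicillin: C1V1 = C2V2 → 183 µg/mL × 3180 mL ÷ 100000 µg/mL = 5.819 mL
Tris base: 2.59 g/L × 3.18 L = 8.236 g
copper sulfate pentahydrate: 5.65 mg/L × 3.18 L = 17.967 mg
L-proline: 0.298 g/L × 3.18 L = 0.948 g

IPTG 61.883 mL; sodium lactate 152.872 mL; carbenicillin 5.819 mL; Tris base 8.236 g; copper sulfate pentahydrate 17.967 mg; L-proline 0.948 g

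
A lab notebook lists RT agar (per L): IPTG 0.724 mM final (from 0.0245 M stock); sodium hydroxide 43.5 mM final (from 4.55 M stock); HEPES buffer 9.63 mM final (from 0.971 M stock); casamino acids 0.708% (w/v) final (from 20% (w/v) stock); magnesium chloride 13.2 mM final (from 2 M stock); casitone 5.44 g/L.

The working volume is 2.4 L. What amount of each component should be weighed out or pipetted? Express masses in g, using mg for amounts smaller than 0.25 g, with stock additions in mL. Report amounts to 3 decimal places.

Working volume: 2.4 L.
IPTG: V = C2·V2/C1 = 0.724 mM × 2400 mL ÷ 24.5 mM = 70.922 mL
sodium hydroxide: V = C2·V2/C1 = 43.5 mM × 2400 mL ÷ 4550 mM = 22.945 mL
HEPES buffer: dilute stock: 9.63 mM × 2400 mL ÷ 971 mM = 23.802 mL
casamino acids: dilute stock: 0.708% ÷ 20% × 2400 mL = 84.960 mL
magnesium chloride: C1V1 = C2V2 → 13.2 mM × 2400 mL ÷ 2000 mM = 15.840 mL
casitone: 5.44 g/L × 2.4 L = 13.056 g

IPTG 70.922 mL; sodium hydroxide 22.945 mL; HEPES buffer 23.802 mL; casamino acids 84.960 mL; magnesium chloride 15.840 mL; casitone 13.056 g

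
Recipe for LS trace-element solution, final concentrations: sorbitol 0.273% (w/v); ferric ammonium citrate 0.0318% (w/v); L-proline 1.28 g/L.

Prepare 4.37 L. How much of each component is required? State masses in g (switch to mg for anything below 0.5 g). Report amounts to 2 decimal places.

Scale factor relative to 1 L: 4.37.
sorbitol: 0.273 g per 100 mL × 4370 mL ÷ 100 = 11.93 g
ferric ammonium citrate: 0.0318% w/v = 0.318 g/L → 0.318 × 4.37 L = 1.39 g
L-proline: 1.28 g/L × 4.37 L = 5.59 g

sorbitol 11.93 g; ferric ammonium citrate 1.39 g; L-proline 5.59 g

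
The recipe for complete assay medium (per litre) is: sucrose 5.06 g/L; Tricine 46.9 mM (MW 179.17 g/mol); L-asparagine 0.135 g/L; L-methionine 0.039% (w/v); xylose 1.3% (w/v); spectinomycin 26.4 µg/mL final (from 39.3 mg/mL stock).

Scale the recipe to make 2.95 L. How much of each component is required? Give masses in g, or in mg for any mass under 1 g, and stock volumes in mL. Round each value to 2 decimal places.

sucrose 14.93 g; Tricine 24.79 g; L-asparagine 398.25 mg; L-methionine 1.15 g; xylose 38.35 g; spectinomycin 1.98 mL

Scale factor relative to 1 L: 2.95.
sucrose: 5.06 g/L × 2.95 L = 14.93 g
Tricine: 46.9 mmol/L × 179.17 g/mol × 2.95 L ÷ 1000 = 24.79 g
L-asparagine: 0.135 g/L × 2.95 L = 0.39825 g = 398.25 mg
L-methionine: 0.039 g per 100 mL × 2950 mL ÷ 100 = 1.15 g
xylose: 1.3% w/v = 13 g/L → 13 × 2.95 L = 38.35 g
spectinomycin: C1V1 = C2V2 → 26.4 µg/mL × 2950 mL ÷ 39300 µg/mL = 1.98 mL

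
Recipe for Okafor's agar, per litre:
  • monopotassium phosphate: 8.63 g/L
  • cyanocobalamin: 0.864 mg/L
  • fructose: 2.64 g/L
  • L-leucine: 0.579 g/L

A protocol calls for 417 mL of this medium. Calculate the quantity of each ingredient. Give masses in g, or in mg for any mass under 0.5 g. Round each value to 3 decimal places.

monopotassium phosphate 3.599 g; cyanocobalamin 0.360 mg; fructose 1.101 g; L-leucine 241.443 mg

Scale factor relative to 1 L: 0.417.
monopotassium phosphate: 8.63 g/L × 0.417 L = 3.599 g
cyanocobalamin: 0.864 mg/L × 0.417 L = 0.360 mg
fructose: 2.64 g/L × 0.417 L = 1.101 g
L-leucine: 0.579 g/L × 0.417 L = 0.241443 g = 241.443 mg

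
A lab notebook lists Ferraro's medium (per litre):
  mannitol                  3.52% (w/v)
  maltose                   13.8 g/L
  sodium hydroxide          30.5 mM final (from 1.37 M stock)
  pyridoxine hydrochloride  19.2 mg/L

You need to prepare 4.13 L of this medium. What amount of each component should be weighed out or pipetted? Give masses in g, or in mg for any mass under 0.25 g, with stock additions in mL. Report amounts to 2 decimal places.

Scale factor relative to 1 L: 4.13.
mannitol: 3.52 g per 100 mL × 4130 mL ÷ 100 = 145.38 g
maltose: 13.8 g/L × 4.13 L = 56.99 g
sodium hydroxide: dilute stock: 30.5 mM × 4130 mL ÷ 1370 mM = 91.95 mL
pyridoxine hydrochloride: 19.2 mg/L × 4.13 L = 79.30 mg

mannitol 145.38 g; maltose 56.99 g; sodium hydroxide 91.95 mL; pyridoxine hydrochloride 79.30 mg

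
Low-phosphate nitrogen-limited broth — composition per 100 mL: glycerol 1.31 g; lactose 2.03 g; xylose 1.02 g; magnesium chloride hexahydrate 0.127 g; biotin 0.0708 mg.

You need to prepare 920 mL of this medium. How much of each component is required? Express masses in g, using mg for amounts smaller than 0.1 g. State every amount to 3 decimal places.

Ratio of target to recipe volume: 920 / 100 = 9.2.
glycerol: 1.31 g × (920 mL / 100 mL) = 12.052 g
lactose: 2.03 g × (920 mL / 100 mL) = 18.676 g
xylose: 1.02 g × (920 mL / 100 mL) = 9.384 g
magnesium chloride hexahydrate: 0.127 g × (920 mL / 100 mL) = 1.168 g
biotin: 0.0708 mg × (920 mL / 100 mL) = 0.651 mg

glycerol 12.052 g; lactose 18.676 g; xylose 9.384 g; magnesium chloride hexahydrate 1.168 g; biotin 0.651 mg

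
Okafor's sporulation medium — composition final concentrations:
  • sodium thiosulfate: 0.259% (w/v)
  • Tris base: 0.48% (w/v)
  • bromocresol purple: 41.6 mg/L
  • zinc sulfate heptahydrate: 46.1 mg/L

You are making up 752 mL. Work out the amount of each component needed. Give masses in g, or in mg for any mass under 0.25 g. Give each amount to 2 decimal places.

Target volume = 752 mL = 0.752 L.
sodium thiosulfate: 0.259% w/v = 2.59 g/L → 2.59 × 0.752 L = 1.95 g
Tris base: 0.48% w/v = 4.8 g/L → 4.8 × 0.752 L = 3.61 g
bromocresol purple: 41.6 mg/L × 0.752 L = 31.28 mg
zinc sulfate heptahydrate: 46.1 mg/L × 0.752 L = 34.67 mg

sodium thiosulfate 1.95 g; Tris base 3.61 g; bromocresol purple 31.28 mg; zinc sulfate heptahydrate 34.67 mg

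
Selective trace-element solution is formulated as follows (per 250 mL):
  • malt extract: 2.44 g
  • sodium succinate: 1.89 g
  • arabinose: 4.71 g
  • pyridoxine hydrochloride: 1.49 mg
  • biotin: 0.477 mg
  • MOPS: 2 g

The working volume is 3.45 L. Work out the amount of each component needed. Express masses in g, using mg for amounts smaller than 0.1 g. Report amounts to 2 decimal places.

Ratio of target to recipe volume: 3450 / 250 = 13.8.
malt extract: 2.44 g × (3450 mL / 250 mL) = 33.67 g
sodium succinate: 1.89 g × (3450 mL / 250 mL) = 26.08 g
arabinose: 4.71 g × (3450 mL / 250 mL) = 65.00 g
pyridoxine hydrochloride: 1.49 mg × (3450 mL / 250 mL) = 20.56 mg
biotin: 0.477 mg × (3450 mL / 250 mL) = 6.58 mg
MOPS: 2 g × (3450 mL / 250 mL) = 27.60 g

malt extract 33.67 g; sodium succinate 26.08 g; arabinose 65.00 g; pyridoxine hydrochloride 20.56 mg; biotin 6.58 mg; MOPS 27.60 g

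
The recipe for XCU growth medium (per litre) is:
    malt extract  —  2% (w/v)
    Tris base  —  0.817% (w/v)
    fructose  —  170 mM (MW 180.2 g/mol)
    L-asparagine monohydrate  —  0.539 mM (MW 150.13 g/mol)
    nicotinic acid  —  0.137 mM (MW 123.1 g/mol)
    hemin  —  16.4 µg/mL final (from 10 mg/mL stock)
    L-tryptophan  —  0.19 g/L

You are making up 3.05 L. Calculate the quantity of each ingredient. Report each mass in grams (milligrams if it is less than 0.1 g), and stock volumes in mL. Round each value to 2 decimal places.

malt extract 61.00 g; Tris base 24.92 g; fructose 93.43 g; L-asparagine monohydrate 0.25 g; nicotinic acid 51.44 mg; hemin 5.00 mL; L-tryptophan 0.58 g

Scale factor relative to 1 L: 3.05.
malt extract: 2% w/v = 20 g/L → 20 × 3.05 L = 61.00 g
Tris base: 0.817% w/v = 8.17 g/L → 8.17 × 3.05 L = 24.92 g
fructose: 170 mmol/L × 180.2 g/mol × 3.05 L ÷ 1000 = 93.43 g
L-asparagine monohydrate: 0.539 mmol/L × 150.13 g/mol × 3.05 L ÷ 1000 = 0.25 g
nicotinic acid: 0.137 mmol/L × 123.1 mg/mmol × 3.05 L = 51.44 mg
hemin: dilute stock: 16.4 µg/mL × 3050 mL ÷ 10000 µg/mL = 5.00 mL
L-tryptophan: 0.19 g/L × 3.05 L = 0.58 g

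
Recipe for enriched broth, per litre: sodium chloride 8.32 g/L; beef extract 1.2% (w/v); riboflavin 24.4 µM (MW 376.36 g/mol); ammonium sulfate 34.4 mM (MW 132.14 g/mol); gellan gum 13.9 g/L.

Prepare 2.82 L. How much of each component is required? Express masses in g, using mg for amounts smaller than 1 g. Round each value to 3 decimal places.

Scale factor relative to 1 L: 2.82.
sodium chloride: 8.32 g/L × 2.82 L = 23.462 g
beef extract: 1.2 g per 100 mL × 2820 mL ÷ 100 = 33.840 g
riboflavin: 24.4 µmol/L × 376.36 g/mol × 2.82 L ÷ 1000 = 25.897 mg
ammonium sulfate: 34.4 mmol/L × 132.14 g/mol × 2.82 L ÷ 1000 = 12.819 g
gellan gum: 13.9 g/L × 2.82 L = 39.198 g

sodium chloride 23.462 g; beef extract 33.840 g; riboflavin 25.897 mg; ammonium sulfate 12.819 g; gellan gum 39.198 g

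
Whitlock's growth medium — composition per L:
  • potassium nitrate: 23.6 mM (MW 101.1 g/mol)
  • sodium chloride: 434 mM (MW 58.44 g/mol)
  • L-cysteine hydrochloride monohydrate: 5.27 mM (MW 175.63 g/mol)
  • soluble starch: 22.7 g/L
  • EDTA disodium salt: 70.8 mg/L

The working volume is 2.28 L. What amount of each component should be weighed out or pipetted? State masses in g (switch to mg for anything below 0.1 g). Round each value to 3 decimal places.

Scale factor relative to 1 L: 2.28.
potassium nitrate: 23.6 mmol/L × 101.1 g/mol × 2.28 L ÷ 1000 = 5.440 g
sodium chloride: 434 mmol/L × 58.44 g/mol × 2.28 L ÷ 1000 = 57.828 g
L-cysteine hydrochloride monohydrate: 5.27 mmol/L × 175.63 g/mol × 2.28 L ÷ 1000 = 2.110 g
soluble starch: 22.7 g/L × 2.28 L = 51.756 g
EDTA disodium salt: 70.8 mg/L × 2.28 L = 161.424 mg = 0.161 g

potassium nitrate 5.440 g; sodium chloride 57.828 g; L-cysteine hydrochloride monohydrate 2.110 g; soluble starch 51.756 g; EDTA disodium salt 0.161 g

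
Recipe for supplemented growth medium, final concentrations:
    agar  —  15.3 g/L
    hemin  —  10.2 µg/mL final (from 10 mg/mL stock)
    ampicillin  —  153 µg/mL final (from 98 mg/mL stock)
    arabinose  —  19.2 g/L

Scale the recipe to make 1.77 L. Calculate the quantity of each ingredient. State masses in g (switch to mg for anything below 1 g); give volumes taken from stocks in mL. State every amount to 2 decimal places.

agar 27.08 g; hemin 1.81 mL; ampicillin 2.76 mL; arabinose 33.98 g

Working volume: 1.77 L.
agar: 15.3 g/L × 1.77 L = 27.08 g
hemin: dilute stock: 10.2 µg/mL × 1770 mL ÷ 10000 µg/mL = 1.81 mL
ampicillin: V = C2·V2/C1 = 153 µg/mL × 1770 mL ÷ 98000 µg/mL = 2.76 mL
arabinose: 19.2 g/L × 1.77 L = 33.98 g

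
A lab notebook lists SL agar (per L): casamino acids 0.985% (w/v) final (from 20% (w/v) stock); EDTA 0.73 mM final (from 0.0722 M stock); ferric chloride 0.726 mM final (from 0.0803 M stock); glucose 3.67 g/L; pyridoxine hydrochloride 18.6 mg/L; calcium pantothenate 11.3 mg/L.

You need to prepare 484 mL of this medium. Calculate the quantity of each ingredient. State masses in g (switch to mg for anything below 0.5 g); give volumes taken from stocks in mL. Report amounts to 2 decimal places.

casamino acids 23.84 mL; EDTA 4.89 mL; ferric chloride 4.38 mL; glucose 1.78 g; pyridoxine hydrochloride 9.00 mg; calcium pantothenate 5.47 mg

Scale factor relative to 1 L: 0.484.
casamino acids: C1V1 = C2V2 → 0.985% ÷ 20% × 484 mL = 23.84 mL
EDTA: C1V1 = C2V2 → 0.73 mM × 484 mL ÷ 72.2 mM = 4.89 mL
ferric chloride: V = C2·V2/C1 = 0.726 mM × 484 mL ÷ 80.3 mM = 4.38 mL
glucose: 3.67 g/L × 0.484 L = 1.78 g
pyridoxine hydrochloride: 18.6 mg/L × 0.484 L = 9.00 mg
calcium pantothenate: 11.3 mg/L × 0.484 L = 5.47 mg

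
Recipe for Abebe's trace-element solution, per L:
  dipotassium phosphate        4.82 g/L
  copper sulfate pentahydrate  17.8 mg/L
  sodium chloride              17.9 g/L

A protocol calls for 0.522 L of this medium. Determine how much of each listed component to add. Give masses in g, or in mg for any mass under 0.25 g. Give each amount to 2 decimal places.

dipotassium phosphate 2.52 g; copper sulfate pentahydrate 9.29 mg; sodium chloride 9.34 g

Scale factor relative to 1 L: 0.522.
dipotassium phosphate: 4.82 g/L × 0.522 L = 2.52 g
copper sulfate pentahydrate: 17.8 mg/L × 0.522 L = 9.29 mg
sodium chloride: 17.9 g/L × 0.522 L = 9.34 g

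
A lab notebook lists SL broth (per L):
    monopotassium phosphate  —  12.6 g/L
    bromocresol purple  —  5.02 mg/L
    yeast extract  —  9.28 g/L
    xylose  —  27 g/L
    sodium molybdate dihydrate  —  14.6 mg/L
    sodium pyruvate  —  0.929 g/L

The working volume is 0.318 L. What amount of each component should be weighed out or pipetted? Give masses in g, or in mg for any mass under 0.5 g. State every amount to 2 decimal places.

Working volume: 0.318 L.
monopotassium phosphate: 12.6 g/L × 0.318 L = 4.01 g
bromocresol purple: 5.02 mg/L × 0.318 L = 1.60 mg
yeast extract: 9.28 g/L × 0.318 L = 2.95 g
xylose: 27 g/L × 0.318 L = 8.59 g
sodium molybdate dihydrate: 14.6 mg/L × 0.318 L = 4.64 mg
sodium pyruvate: 0.929 g/L × 0.318 L = 0.295422 g = 295.42 mg

monopotassium phosphate 4.01 g; bromocresol purple 1.60 mg; yeast extract 2.95 g; xylose 8.59 g; sodium molybdate dihydrate 4.64 mg; sodium pyruvate 295.42 mg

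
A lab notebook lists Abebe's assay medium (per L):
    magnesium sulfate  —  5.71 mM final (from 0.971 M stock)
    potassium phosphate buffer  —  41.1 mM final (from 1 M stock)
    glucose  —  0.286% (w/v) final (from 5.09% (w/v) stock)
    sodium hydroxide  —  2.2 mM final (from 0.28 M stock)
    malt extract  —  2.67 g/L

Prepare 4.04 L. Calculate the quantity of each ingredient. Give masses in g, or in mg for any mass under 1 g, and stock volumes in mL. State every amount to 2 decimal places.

Scale factor relative to 1 L: 4.04.
magnesium sulfate: C1V1 = C2V2 → 5.71 mM × 4040 mL ÷ 971 mM = 23.76 mL
potassium phosphate buffer: V = C2·V2/C1 = 41.1 mM × 4040 mL ÷ 1000 mM = 166.04 mL
glucose: dilute stock: 0.286% ÷ 5.09% × 4040 mL = 227.00 mL
sodium hydroxide: dilute stock: 2.2 mM × 4040 mL ÷ 280 mM = 31.74 mL
malt extract: 2.67 g/L × 4.04 L = 10.79 g

magnesium sulfate 23.76 mL; potassium phosphate buffer 166.04 mL; glucose 227.00 mL; sodium hydroxide 31.74 mL; malt extract 10.79 g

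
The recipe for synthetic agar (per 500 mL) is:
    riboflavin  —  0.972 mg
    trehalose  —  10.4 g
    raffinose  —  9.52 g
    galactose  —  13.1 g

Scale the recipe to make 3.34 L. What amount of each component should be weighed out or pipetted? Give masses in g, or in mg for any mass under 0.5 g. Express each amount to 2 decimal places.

riboflavin 6.49 mg; trehalose 69.47 g; raffinose 63.59 g; galactose 87.51 g

Ratio of target to recipe volume: 3340 / 500 = 6.68.
riboflavin: 0.972 mg × (3340 mL / 500 mL) = 6.49 mg
trehalose: 10.4 g × (3340 mL / 500 mL) = 69.47 g
raffinose: 9.52 g × (3340 mL / 500 mL) = 63.59 g
galactose: 13.1 g × (3340 mL / 500 mL) = 87.51 g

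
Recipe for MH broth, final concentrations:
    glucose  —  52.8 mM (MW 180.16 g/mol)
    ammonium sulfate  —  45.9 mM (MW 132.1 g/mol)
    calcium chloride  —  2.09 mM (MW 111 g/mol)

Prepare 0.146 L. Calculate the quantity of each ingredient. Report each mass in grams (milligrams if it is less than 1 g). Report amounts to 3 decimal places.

glucose 1.389 g; ammonium sulfate 885.255 mg; calcium chloride 33.871 mg

Scale factor relative to 1 L: 0.146.
glucose: 52.8 mmol/L × 180.16 g/mol × 0.146 L ÷ 1000 = 1.389 g
ammonium sulfate: 45.9 mmol/L × 132.1 mg/mmol × 0.146 L = 885.255 mg
calcium chloride: 2.09 mmol/L × 111 mg/mmol × 0.146 L = 33.871 mg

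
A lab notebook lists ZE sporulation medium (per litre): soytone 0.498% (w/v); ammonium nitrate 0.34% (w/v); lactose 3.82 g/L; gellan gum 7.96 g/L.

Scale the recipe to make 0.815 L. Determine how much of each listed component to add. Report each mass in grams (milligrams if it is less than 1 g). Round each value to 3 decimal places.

soytone 4.059 g; ammonium nitrate 2.771 g; lactose 3.113 g; gellan gum 6.487 g

Working volume: 0.815 L.
soytone: 0.498% w/v = 4.98 g/L → 4.98 × 0.815 L = 4.059 g
ammonium nitrate: 0.34% w/v = 3.4 g/L → 3.4 × 0.815 L = 2.771 g
lactose: 3.82 g/L × 0.815 L = 3.113 g
gellan gum: 7.96 g/L × 0.815 L = 6.487 g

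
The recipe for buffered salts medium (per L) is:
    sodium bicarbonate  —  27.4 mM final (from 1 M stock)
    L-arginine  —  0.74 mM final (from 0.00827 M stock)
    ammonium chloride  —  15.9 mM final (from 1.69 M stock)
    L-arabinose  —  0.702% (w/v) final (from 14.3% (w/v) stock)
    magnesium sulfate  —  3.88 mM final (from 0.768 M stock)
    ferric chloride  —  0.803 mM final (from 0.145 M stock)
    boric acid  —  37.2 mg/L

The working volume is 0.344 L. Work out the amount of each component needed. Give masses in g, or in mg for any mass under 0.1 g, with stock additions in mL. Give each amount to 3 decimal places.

sodium bicarbonate 9.426 mL; L-arginine 30.781 mL; ammonium chloride 3.236 mL; L-arabinose 16.887 mL; magnesium sulfate 1.738 mL; ferric chloride 1.905 mL; boric acid 12.797 mg

Scale factor relative to 1 L: 0.344.
sodium bicarbonate: C1V1 = C2V2 → 27.4 mM × 344 mL ÷ 1000 mM = 9.426 mL
L-arginine: dilute stock: 0.74 mM × 344 mL ÷ 8.27 mM = 30.781 mL
ammonium chloride: dilute stock: 15.9 mM × 344 mL ÷ 1690 mM = 3.236 mL
L-arabinose: V = C2·V2/C1 = 0.702% ÷ 14.3% × 344 mL = 16.887 mL
magnesium sulfate: C1V1 = C2V2 → 3.88 mM × 344 mL ÷ 768 mM = 1.738 mL
ferric chloride: V = C2·V2/C1 = 0.803 mM × 344 mL ÷ 145 mM = 1.905 mL
boric acid: 37.2 mg/L × 0.344 L = 12.797 mg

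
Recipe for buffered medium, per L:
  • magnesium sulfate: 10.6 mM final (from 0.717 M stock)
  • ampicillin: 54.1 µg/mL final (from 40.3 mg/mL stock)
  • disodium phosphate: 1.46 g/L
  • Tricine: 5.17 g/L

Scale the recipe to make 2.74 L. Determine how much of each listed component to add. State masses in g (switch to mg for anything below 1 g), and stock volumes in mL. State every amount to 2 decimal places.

magnesium sulfate 40.51 mL; ampicillin 3.68 mL; disodium phosphate 4.00 g; Tricine 14.17 g

Working volume: 2.74 L.
magnesium sulfate: V = C2·V2/C1 = 10.6 mM × 2740 mL ÷ 717 mM = 40.51 mL
ampicillin: C1V1 = C2V2 → 54.1 µg/mL × 2740 mL ÷ 40300 µg/mL = 3.68 mL
disodium phosphate: 1.46 g/L × 2.74 L = 4.00 g
Tricine: 5.17 g/L × 2.74 L = 14.17 g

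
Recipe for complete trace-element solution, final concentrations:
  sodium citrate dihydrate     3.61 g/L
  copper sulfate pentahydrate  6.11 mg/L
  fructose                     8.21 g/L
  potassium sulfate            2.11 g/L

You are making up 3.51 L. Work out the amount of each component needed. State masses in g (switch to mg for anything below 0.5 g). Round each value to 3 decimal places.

Scale factor relative to 1 L: 3.51.
sodium citrate dihydrate: 3.61 g/L × 3.51 L = 12.671 g
copper sulfate pentahydrate: 6.11 mg/L × 3.51 L = 21.446 mg
fructose: 8.21 g/L × 3.51 L = 28.817 g
potassium sulfate: 2.11 g/L × 3.51 L = 7.406 g

sodium citrate dihydrate 12.671 g; copper sulfate pentahydrate 21.446 mg; fructose 28.817 g; potassium sulfate 7.406 g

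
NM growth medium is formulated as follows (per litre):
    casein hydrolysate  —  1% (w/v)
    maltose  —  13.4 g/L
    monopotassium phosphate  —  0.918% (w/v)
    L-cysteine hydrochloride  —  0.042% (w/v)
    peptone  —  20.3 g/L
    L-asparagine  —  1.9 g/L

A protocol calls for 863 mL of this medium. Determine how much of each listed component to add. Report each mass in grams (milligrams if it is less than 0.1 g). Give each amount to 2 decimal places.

casein hydrolysate 8.63 g; maltose 11.56 g; monopotassium phosphate 7.92 g; L-cysteine hydrochloride 0.36 g; peptone 17.52 g; L-asparagine 1.64 g

Scale factor relative to 1 L: 0.863.
casein hydrolysate: 1 g per 100 mL × 863 mL ÷ 100 = 8.63 g
maltose: 13.4 g/L × 0.863 L = 11.56 g
monopotassium phosphate: 0.918% w/v = 9.18 g/L → 9.18 × 0.863 L = 7.92 g
L-cysteine hydrochloride: 0.042 g per 100 mL × 863 mL ÷ 100 = 0.36 g
peptone: 20.3 g/L × 0.863 L = 17.52 g
L-asparagine: 1.9 g/L × 0.863 L = 1.64 g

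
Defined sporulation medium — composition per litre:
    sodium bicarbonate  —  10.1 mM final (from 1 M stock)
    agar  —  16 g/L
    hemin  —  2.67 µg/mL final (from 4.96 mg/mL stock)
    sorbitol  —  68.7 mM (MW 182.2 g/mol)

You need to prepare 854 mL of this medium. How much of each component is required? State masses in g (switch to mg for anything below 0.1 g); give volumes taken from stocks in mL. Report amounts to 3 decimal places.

sodium bicarbonate 8.625 mL; agar 13.664 g; hemin 0.460 mL; sorbitol 10.690 g

Working volume: 854 mL = 0.854 L.
sodium bicarbonate: C1V1 = C2V2 → 10.1 mM × 854 mL ÷ 1000 mM = 8.625 mL
agar: 16 g/L × 0.854 L = 13.664 g
hemin: V = C2·V2/C1 = 2.67 µg/mL × 854 mL ÷ 4960 µg/mL = 0.460 mL
sorbitol: 68.7 mmol/L × 182.2 g/mol × 0.854 L ÷ 1000 = 10.690 g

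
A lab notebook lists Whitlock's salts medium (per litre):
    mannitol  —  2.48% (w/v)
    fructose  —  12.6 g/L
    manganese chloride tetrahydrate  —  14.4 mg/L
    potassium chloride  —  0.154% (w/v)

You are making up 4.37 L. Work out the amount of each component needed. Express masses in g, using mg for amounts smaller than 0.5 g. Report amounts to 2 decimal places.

Scale factor relative to 1 L: 4.37.
mannitol: 2.48% w/v = 24.8 g/L → 24.8 × 4.37 L = 108.38 g
fructose: 12.6 g/L × 4.37 L = 55.06 g
manganese chloride tetrahydrate: 14.4 mg/L × 4.37 L = 62.93 mg
potassium chloride: 0.154% w/v = 1.54 g/L → 1.54 × 4.37 L = 6.73 g

mannitol 108.38 g; fructose 55.06 g; manganese chloride tetrahydrate 62.93 mg; potassium chloride 6.73 g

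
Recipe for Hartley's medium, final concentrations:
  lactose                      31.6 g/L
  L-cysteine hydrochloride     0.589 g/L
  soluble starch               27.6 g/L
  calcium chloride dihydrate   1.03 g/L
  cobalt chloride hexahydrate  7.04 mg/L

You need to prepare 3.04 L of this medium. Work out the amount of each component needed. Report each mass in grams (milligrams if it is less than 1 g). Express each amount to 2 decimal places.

lactose 96.06 g; L-cysteine hydrochloride 1.79 g; soluble starch 83.90 g; calcium chloride dihydrate 3.13 g; cobalt chloride hexahydrate 21.40 mg

Scale factor relative to 1 L: 3.04.
lactose: 31.6 g/L × 3.04 L = 96.06 g
L-cysteine hydrochloride: 0.589 g/L × 3.04 L = 1.79 g
soluble starch: 27.6 g/L × 3.04 L = 83.90 g
calcium chloride dihydrate: 1.03 g/L × 3.04 L = 3.13 g
cobalt chloride hexahydrate: 7.04 mg/L × 3.04 L = 21.40 mg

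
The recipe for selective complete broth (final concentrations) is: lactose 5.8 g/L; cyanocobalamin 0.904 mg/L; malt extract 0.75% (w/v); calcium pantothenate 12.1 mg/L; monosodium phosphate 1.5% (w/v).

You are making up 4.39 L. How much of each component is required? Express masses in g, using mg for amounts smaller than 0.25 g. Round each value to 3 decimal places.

Working volume: 4.39 L.
lactose: 5.8 g/L × 4.39 L = 25.462 g
cyanocobalamin: 0.904 mg/L × 4.39 L = 3.969 mg
malt extract: 0.75% w/v = 7.5 g/L → 7.5 × 4.39 L = 32.925 g
calcium pantothenate: 12.1 mg/L × 4.39 L = 53.119 mg
monosodium phosphate: 1.5 g per 100 mL × 4390 mL ÷ 100 = 65.850 g

lactose 25.462 g; cyanocobalamin 3.969 mg; malt extract 32.925 g; calcium pantothenate 53.119 mg; monosodium phosphate 65.850 g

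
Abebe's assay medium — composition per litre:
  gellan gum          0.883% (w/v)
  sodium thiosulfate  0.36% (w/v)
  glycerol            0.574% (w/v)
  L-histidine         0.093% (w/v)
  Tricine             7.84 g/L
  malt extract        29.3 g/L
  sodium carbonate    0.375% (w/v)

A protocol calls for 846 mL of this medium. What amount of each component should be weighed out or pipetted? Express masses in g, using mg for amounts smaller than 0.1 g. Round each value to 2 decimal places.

Target volume = 846 mL = 0.846 L.
gellan gum: 0.883% w/v = 8.83 g/L → 8.83 × 0.846 L = 7.47 g
sodium thiosulfate: 0.36% w/v = 3.6 g/L → 3.6 × 0.846 L = 3.05 g
glycerol: 0.574 g per 100 mL × 846 mL ÷ 100 = 4.86 g
L-histidine: 0.093% w/v = 0.93 g/L → 0.93 × 0.846 L = 0.79 g
Tricine: 7.84 g/L × 0.846 L = 6.63 g
malt extract: 29.3 g/L × 0.846 L = 24.79 g
sodium carbonate: 0.375% w/v = 3.75 g/L → 3.75 × 0.846 L = 3.17 g

gellan gum 7.47 g; sodium thiosulfate 3.05 g; glycerol 4.86 g; L-histidine 0.79 g; Tricine 6.63 g; malt extract 24.79 g; sodium carbonate 3.17 g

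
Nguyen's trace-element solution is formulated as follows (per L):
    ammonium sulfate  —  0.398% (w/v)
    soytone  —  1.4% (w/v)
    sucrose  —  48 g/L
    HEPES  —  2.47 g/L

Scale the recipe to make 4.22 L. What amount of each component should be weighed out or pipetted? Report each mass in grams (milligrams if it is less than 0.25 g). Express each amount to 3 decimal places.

Scale factor relative to 1 L: 4.22.
ammonium sulfate: 0.398% w/v = 3.98 g/L → 3.98 × 4.22 L = 16.796 g
soytone: 1.4% w/v = 14 g/L → 14 × 4.22 L = 59.080 g
sucrose: 48 g/L × 4.22 L = 202.560 g
HEPES: 2.47 g/L × 4.22 L = 10.423 g

ammonium sulfate 16.796 g; soytone 59.080 g; sucrose 202.560 g; HEPES 10.423 g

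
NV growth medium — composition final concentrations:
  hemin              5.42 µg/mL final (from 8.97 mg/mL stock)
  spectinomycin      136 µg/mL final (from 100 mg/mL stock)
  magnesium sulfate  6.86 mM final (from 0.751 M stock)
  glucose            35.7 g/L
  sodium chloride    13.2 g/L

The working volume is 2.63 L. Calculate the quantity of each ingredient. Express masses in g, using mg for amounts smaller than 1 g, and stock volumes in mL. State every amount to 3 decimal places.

hemin 1.589 mL; spectinomycin 3.577 mL; magnesium sulfate 24.024 mL; glucose 93.891 g; sodium chloride 34.716 g

Scale factor relative to 1 L: 2.63.
hemin: V = C2·V2/C1 = 5.42 µg/mL × 2630 mL ÷ 8970 µg/mL = 1.589 mL
spectinomycin: dilute stock: 136 µg/mL × 2630 mL ÷ 100000 µg/mL = 3.577 mL
magnesium sulfate: V = C2·V2/C1 = 6.86 mM × 2630 mL ÷ 751 mM = 24.024 mL
glucose: 35.7 g/L × 2.63 L = 93.891 g
sodium chloride: 13.2 g/L × 2.63 L = 34.716 g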